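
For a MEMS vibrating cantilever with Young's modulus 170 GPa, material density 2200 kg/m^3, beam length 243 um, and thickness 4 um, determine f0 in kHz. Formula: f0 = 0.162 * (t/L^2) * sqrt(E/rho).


Step 1: Convert units to SI.
t_SI = 4e-6 m, L_SI = 243e-6 m
Step 2: Calculate sqrt(E/rho).
sqrt(170e9 / 2200) = 8790.49 m/s
Step 3: Compute f0.
f0 = 0.162 * 4e-6 / (243e-6)^2 * 8790.49 = 96466.3 Hz = 96.47 kHz


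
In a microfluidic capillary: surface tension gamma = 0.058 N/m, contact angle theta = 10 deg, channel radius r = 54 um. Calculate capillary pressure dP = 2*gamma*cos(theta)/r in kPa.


Step 1: cos(10 deg) = 0.9848
Step 2: Convert r to m: r = 54e-6 m
Step 3: dP = 2 * 0.058 * 0.9848 / 54e-6 = 2115.5 Pa
Step 4: Convert Pa to kPa (divide by 1000).
dP = 2.12 kPa


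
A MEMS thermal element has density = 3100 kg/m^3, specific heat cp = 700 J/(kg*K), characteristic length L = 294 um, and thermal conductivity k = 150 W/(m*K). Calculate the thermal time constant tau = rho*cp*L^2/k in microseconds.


Step 1: Convert L to m: L = 294e-6 m
Step 2: L^2 = (294e-6)^2 = 8.6436e-08 m^2
Step 3: tau = 3100 * 700 * 8.6436e-08 / 150 = 1.2504408e-03 s
Step 4: Convert to microseconds (multiply by 1e6).
tau = 1250.441 us


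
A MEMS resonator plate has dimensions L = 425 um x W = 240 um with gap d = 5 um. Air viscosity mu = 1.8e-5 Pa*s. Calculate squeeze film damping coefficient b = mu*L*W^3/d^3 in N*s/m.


Step 1: Convert to SI.
L = 425e-6 m, W = 240e-6 m, d = 5e-6 m
Step 2: W^3 = (240e-6)^3 = 1.38e-11 m^3
Step 3: d^3 = (5e-6)^3 = 1.25e-16 m^3
Step 4: b = 1.8e-5 * 425e-6 * 1.38e-11 / 1.25e-16
b = 8.46e-04 N*s/m


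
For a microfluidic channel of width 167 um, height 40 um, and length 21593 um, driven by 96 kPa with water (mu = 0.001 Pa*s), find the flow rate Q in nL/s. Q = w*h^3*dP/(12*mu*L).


Step 1: Convert all dimensions to SI (meters).
w = 167e-6 m, h = 40e-6 m, L = 21593e-6 m, dP = 96e3 Pa
Step 2: Q = w * h^3 * dP / (12 * mu * L)
Q = 167e-6 * (40e-6)^3 * 96e3 / (12 * 0.001 * 21593e-6) = 3.95980179e-09 m^3/s
Step 3: Convert Q from m^3/s to nL/s (1 m^3 = 1e12 nL, so multiply by 1e12).
Q = 3959.802 nL/s


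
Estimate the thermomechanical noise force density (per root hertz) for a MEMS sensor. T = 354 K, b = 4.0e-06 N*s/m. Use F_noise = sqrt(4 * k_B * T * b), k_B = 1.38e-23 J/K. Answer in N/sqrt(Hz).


Step 1: Compute 4 * k_B * T * b
= 4 * 1.38e-23 * 354 * 4.0e-06
= 7.8163e-26 N^2/Hz
Step 2: F_noise = sqrt(7.8163e-26)
F_noise = 2.80e-13 N/sqrt(Hz)


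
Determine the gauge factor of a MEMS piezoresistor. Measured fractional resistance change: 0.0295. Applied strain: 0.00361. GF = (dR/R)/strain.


Step 1: Identify values.
dR/R = 0.0295, strain = 0.00361
Step 2: GF = (dR/R) / strain = 0.0295 / 0.00361
GF = 8.2


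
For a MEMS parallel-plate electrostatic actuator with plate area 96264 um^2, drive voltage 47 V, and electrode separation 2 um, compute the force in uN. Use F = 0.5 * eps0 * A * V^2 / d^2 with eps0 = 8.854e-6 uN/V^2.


Step 1: Identify parameters.
eps0 = 8.854e-6 uN/V^2, A = 96264 um^2, V = 47 V, d = 2 um
Step 2: Compute V^2 = 47^2 = 2209
Step 3: Compute d^2 = 2^2 = 4
Step 4: F = 0.5 * 8.854e-6 * 96264 * 2209 / 4
F = 235.347 uN


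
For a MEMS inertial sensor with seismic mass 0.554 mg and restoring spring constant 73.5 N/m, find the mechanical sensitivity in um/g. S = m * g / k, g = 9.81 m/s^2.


Step 1: Convert mass: m = 0.554 mg = 5.54e-07 kg
Step 2: S = m * g / k = 5.54e-07 * 9.81 / 73.5
Step 3: S = 7.39e-08 m/g
Step 4: Convert to um/g: S = 0.074 um/g


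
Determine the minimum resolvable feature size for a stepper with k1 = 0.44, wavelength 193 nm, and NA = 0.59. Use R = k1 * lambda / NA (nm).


Step 1: Identify values: k1 = 0.44, lambda = 193 nm, NA = 0.59
Step 2: R = k1 * lambda / NA
R = 0.44 * 193 / 0.59
R = 143.9 nm


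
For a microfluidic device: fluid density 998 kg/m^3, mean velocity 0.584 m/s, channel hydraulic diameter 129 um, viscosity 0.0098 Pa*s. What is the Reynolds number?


Step 1: Convert Dh to meters: Dh = 129e-6 m
Step 2: Re = rho * v * Dh / mu
Re = 998 * 0.584 * 129e-6 / 0.0098
Re = 7.672


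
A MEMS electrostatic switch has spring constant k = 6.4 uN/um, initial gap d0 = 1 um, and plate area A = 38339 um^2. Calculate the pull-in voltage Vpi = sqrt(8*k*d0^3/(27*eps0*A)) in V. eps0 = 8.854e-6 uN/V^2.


Step 1: Compute numerator: 8 * k * d0^3 = 8 * 6.4 * 1^3 = 51.2
Step 2: Compute denominator: 27 * eps0 * A = 27 * 8.854e-6 * 38339 = 9.165245
Step 3: Vpi = sqrt(51.2 / 9.165245)
Vpi = 2.36 V


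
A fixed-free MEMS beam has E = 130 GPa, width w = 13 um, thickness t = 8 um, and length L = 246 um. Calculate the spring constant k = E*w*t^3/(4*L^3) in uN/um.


Step 1: Convert E to consistent units (1 GPa = 1000 uN/um^2).
E = 130 GPa = 130000 uN/um^2
Step 2: Compute t^3 = 8^3 = 512
Step 3: Compute L^3 = 246^3 = 14886936
Step 4: k = 130000 * 13 * 512 / (4 * 14886936)
k = 14.5309 uN/um


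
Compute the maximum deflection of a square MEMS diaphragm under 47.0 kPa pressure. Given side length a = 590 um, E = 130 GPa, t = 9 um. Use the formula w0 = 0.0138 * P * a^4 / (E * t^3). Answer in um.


Step 1: Convert pressure to compatible units (E is in GPa, so P in GPa).
P = 47.0 kPa = 47.0e-6 GPa
Step 2: Compute numerator: 0.0138 * P * a^4.
a^4 = 590^4 = 121173610000
numerator = 0.0138 * 47.0e-6 * 121173610000 = 7.85932e+04
Step 3: Compute denominator: E * t^3 = 130 * 9^3 = 94770
Step 4: w0 = numerator / denominator = 7.85932e+04 / 94770 = 0.8293 um


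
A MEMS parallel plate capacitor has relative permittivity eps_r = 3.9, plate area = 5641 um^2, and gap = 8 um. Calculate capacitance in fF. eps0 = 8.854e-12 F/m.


Step 1: Convert area to m^2: A = 5641e-12 m^2
Step 2: Convert gap to m: d = 8e-6 m
Step 3: C = eps0 * eps_r * A / d
C = 8.854e-12 * 3.9 * 5641e-12 / 8e-6
Step 4: Convert to fF (multiply by 1e15).
C = 24.35 fF


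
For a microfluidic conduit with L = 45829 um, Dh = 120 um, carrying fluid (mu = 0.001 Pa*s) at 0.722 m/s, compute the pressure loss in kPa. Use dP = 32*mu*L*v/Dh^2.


Step 1: Convert to SI: L = 45829e-6 m, Dh = 120e-6 m
Step 2: dP = 32 * 0.001 * 45829e-6 * 0.722 / (120e-6)^2
Step 3: dP = 73530.08 Pa
Step 4: Convert to kPa: dP = 73.53 kPa


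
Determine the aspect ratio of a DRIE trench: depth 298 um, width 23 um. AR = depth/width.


Step 1: AR = depth / width
Step 2: AR = 298 / 23
AR = 13.0


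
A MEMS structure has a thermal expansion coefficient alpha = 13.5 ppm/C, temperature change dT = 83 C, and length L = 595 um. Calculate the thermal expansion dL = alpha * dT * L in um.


Step 1: Convert CTE: alpha = 13.5 ppm/C = 13.5e-6 /C
Step 2: dL = 13.5e-6 * 83 * 595
dL = 0.6667 um


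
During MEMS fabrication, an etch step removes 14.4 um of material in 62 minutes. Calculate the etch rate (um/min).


Step 1: Etch rate = depth / time
Step 2: rate = 14.4 / 62
rate = 0.232 um/min


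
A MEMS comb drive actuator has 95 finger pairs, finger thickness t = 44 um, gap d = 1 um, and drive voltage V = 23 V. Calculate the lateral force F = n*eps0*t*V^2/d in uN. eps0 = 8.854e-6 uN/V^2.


Step 1: Parameters: n=95, eps0=8.854e-6 uN/V^2, t=44 um, V=23 V, d=1 um
Step 2: V^2 = 529
Step 3: F = 95 * 8.854e-6 * 44 * 529 / 1
F = 19.578 uN


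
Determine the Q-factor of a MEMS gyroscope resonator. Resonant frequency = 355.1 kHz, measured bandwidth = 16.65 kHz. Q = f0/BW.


Step 1: Q = f0 / bandwidth
Step 2: Q = 355.1 / 16.65
Q = 21.3


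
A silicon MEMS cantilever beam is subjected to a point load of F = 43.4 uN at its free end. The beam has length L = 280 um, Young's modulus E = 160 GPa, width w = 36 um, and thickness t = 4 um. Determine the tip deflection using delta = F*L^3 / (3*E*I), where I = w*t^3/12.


Step 1: Calculate the second moment of area.
I = w * t^3 / 12 = 36 * 4^3 / 12 = 192.0 um^4
Step 2: Convert E to consistent units (1 GPa = 1000 uN/um^2).
E = 160 GPa = 160000 uN/um^2
Step 3: Calculate tip deflection.
delta = F * L^3 / (3 * E * I)
delta = 43.4 * 280^3 / (3 * 160000 * 192.0)
delta = 10.3376 um


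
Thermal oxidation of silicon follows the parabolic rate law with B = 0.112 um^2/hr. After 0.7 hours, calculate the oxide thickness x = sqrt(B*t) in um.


Step 1: Compute B*t = 0.112 * 0.7 = 0.0784
Step 2: x = sqrt(0.0784)
x = 0.28 um


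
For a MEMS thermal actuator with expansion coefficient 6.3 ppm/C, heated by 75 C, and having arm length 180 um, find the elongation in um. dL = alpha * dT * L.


Step 1: Convert CTE: alpha = 6.3 ppm/C = 6.3e-6 /C
Step 2: dL = 6.3e-6 * 75 * 180
dL = 0.0851 um


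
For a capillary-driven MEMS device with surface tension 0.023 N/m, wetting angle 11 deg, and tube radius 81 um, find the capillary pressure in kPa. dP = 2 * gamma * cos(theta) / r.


Step 1: cos(11 deg) = 0.9816
Step 2: Convert r to m: r = 81e-6 m
Step 3: dP = 2 * 0.023 * 0.9816 / 81e-6 = 557.5 Pa
Step 4: Convert Pa to kPa (divide by 1000).
dP = 0.56 kPa


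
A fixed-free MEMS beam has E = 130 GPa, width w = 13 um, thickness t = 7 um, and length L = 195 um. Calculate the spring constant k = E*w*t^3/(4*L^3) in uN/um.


Step 1: Convert E to consistent units (1 GPa = 1000 uN/um^2).
E = 130 GPa = 130000 uN/um^2
Step 2: Compute t^3 = 7^3 = 343
Step 3: Compute L^3 = 195^3 = 7414875
Step 4: k = 130000 * 13 * 343 / (4 * 7414875)
k = 19.5442 uN/um


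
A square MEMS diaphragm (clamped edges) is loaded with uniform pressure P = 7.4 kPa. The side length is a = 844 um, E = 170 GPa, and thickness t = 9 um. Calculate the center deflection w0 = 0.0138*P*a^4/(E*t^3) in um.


Step 1: Convert pressure to compatible units (E is in GPa, so P in GPa).
P = 7.4 kPa = 7.4e-6 GPa
Step 2: Compute numerator: 0.0138 * P * a^4.
a^4 = 844^4 = 507422576896
numerator = 0.0138 * 7.4e-6 * 507422576896 = 5.1818e+04
Step 3: Compute denominator: E * t^3 = 170 * 9^3 = 123930
Step 4: w0 = numerator / denominator = 5.1818e+04 / 123930 = 0.4181 um


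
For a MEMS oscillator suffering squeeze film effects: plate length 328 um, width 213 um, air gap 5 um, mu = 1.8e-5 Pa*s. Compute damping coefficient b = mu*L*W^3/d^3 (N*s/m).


Step 1: Convert to SI.
L = 328e-6 m, W = 213e-6 m, d = 5e-6 m
Step 2: W^3 = (213e-6)^3 = 9.66e-12 m^3
Step 3: d^3 = (5e-6)^3 = 1.25e-16 m^3
Step 4: b = 1.8e-5 * 328e-6 * 9.66e-12 / 1.25e-16
b = 4.56e-04 N*s/m


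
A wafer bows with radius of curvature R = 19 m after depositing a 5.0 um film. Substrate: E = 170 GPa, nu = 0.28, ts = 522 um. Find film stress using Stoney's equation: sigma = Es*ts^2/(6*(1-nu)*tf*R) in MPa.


Step 1: Compute numerator: Es * ts^2 = 170 * 522^2 = 46322280 (GPa*um^2)
Step 2: Compute denominator (R in um): 6*(1-nu)*tf*R = 6*0.72*5.0*19e6 = 410400000.0 (um^2)
Step 3: sigma (GPa) = 46322280 / 410400000.0 = 1.12871e-01 GPa
Step 4: Convert to MPa (x1000): sigma = 112.9 MPa


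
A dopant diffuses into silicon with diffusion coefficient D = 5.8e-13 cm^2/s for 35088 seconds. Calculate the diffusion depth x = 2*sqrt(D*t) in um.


Step 1: Compute D*t = 5.8e-13 * 35088 = 2.035104e-08 cm^2
Step 2: sqrt(D*t) = 1.42657e-04 cm
Step 3: x = 2 * 1.42657e-04 cm = 2.85314e-04 cm
Step 4: Convert to um (1 cm = 1e4 um): x = 2.853 um


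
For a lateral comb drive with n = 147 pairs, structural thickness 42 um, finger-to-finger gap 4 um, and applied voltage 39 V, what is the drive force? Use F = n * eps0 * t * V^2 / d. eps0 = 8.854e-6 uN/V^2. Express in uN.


Step 1: Parameters: n=147, eps0=8.854e-6 uN/V^2, t=42 um, V=39 V, d=4 um
Step 2: V^2 = 1521
Step 3: F = 147 * 8.854e-6 * 42 * 1521 / 4
F = 20.786 uN


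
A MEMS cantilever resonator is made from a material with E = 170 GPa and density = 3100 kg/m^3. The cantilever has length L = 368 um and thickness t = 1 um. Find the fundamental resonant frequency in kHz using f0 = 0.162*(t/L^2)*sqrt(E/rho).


Step 1: Convert units to SI.
t_SI = 1e-6 m, L_SI = 368e-6 m
Step 2: Calculate sqrt(E/rho).
sqrt(170e9 / 3100) = 7405.32 m/s
Step 3: Compute f0.
f0 = 0.162 * 1e-6 / (368e-6)^2 * 7405.32 = 8858.6 Hz = 8.86 kHz


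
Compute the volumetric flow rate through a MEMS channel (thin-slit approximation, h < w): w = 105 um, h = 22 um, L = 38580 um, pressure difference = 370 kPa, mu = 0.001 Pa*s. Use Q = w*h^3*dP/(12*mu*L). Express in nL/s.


Step 1: Convert all dimensions to SI (meters).
w = 105e-6 m, h = 22e-6 m, L = 38580e-6 m, dP = 370e3 Pa
Step 2: Q = w * h^3 * dP / (12 * mu * L)
Q = 105e-6 * (22e-6)^3 * 370e3 / (12 * 0.001 * 38580e-6) = 8.9354329e-10 m^3/s
Step 3: Convert Q from m^3/s to nL/s (1 m^3 = 1e12 nL, so multiply by 1e12).
Q = 893.543 nL/s


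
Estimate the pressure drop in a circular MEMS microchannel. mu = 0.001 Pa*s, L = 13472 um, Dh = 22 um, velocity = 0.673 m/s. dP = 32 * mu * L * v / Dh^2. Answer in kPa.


Step 1: Convert to SI: L = 13472e-6 m, Dh = 22e-6 m
Step 2: dP = 32 * 0.001 * 13472e-6 * 0.673 / (22e-6)^2
Step 3: dP = 599448.33 Pa
Step 4: Convert to kPa: dP = 599.45 kPa


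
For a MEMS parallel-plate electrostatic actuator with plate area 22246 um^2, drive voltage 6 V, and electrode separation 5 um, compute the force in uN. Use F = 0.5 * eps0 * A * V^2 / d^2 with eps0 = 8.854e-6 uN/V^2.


Step 1: Identify parameters.
eps0 = 8.854e-6 uN/V^2, A = 22246 um^2, V = 6 V, d = 5 um
Step 2: Compute V^2 = 6^2 = 36
Step 3: Compute d^2 = 5^2 = 25
Step 4: F = 0.5 * 8.854e-6 * 22246 * 36 / 25
F = 0.142 uN


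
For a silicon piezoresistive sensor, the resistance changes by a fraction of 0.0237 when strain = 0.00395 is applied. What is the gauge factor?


Step 1: Identify values.
dR/R = 0.0237, strain = 0.00395
Step 2: GF = (dR/R) / strain = 0.0237 / 0.00395
GF = 6.0


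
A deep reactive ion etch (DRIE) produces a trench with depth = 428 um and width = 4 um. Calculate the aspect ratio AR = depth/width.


Step 1: AR = depth / width
Step 2: AR = 428 / 4
AR = 107.0


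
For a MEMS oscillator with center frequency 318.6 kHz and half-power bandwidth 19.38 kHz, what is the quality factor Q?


Step 1: Q = f0 / bandwidth
Step 2: Q = 318.6 / 19.38
Q = 16.4


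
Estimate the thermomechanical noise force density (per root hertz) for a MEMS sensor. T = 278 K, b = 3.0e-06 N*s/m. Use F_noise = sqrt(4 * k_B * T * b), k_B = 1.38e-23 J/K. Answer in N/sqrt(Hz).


Step 1: Compute 4 * k_B * T * b
= 4 * 1.38e-23 * 278 * 3.0e-06
= 4.6037e-26 N^2/Hz
Step 2: F_noise = sqrt(4.6037e-26)
F_noise = 2.15e-13 N/sqrt(Hz)


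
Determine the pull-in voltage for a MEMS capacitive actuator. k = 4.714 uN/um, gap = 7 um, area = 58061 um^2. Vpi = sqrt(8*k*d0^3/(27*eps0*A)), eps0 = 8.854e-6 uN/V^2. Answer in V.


Step 1: Compute numerator: 8 * k * d0^3 = 8 * 4.714 * 7^3 = 12935.216
Step 2: Compute denominator: 27 * eps0 * A = 27 * 8.854e-6 * 58061 = 13.879947
Step 3: Vpi = sqrt(12935.216 / 13.879947)
Vpi = 30.53 V


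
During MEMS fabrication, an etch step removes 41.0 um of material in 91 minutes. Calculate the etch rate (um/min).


Step 1: Etch rate = depth / time
Step 2: rate = 41.0 / 91
rate = 0.451 um/min


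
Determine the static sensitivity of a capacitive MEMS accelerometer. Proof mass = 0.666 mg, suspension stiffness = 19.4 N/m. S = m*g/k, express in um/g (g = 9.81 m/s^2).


Step 1: Convert mass: m = 0.666 mg = 6.66e-07 kg
Step 2: S = m * g / k = 6.66e-07 * 9.81 / 19.4
Step 3: S = 3.37e-07 m/g
Step 4: Convert to um/g: S = 0.337 um/g


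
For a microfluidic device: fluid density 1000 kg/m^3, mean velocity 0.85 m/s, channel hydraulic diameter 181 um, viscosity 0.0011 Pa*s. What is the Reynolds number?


Step 1: Convert Dh to meters: Dh = 181e-6 m
Step 2: Re = rho * v * Dh / mu
Re = 1000 * 0.85 * 181e-6 / 0.0011
Re = 139.864


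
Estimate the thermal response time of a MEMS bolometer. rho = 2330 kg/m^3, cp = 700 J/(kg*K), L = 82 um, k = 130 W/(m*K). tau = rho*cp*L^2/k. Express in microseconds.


Step 1: Convert L to m: L = 82e-6 m
Step 2: L^2 = (82e-6)^2 = 6.724e-09 m^2
Step 3: tau = 2330 * 700 * 6.724e-09 / 130 = 8.43603e-05 s
Step 4: Convert to microseconds (multiply by 1e6).
tau = 84.36 us


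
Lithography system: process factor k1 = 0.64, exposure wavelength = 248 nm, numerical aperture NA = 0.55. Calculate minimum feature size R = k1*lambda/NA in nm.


Step 1: Identify values: k1 = 0.64, lambda = 248 nm, NA = 0.55
Step 2: R = k1 * lambda / NA
R = 0.64 * 248 / 0.55
R = 288.6 nm


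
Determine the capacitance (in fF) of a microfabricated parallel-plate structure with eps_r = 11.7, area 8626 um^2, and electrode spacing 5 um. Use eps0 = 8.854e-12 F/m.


Step 1: Convert area to m^2: A = 8626e-12 m^2
Step 2: Convert gap to m: d = 5e-6 m
Step 3: C = eps0 * eps_r * A / d
C = 8.854e-12 * 11.7 * 8626e-12 / 5e-6
Step 4: Convert to fF (multiply by 1e15).
C = 178.72 fF


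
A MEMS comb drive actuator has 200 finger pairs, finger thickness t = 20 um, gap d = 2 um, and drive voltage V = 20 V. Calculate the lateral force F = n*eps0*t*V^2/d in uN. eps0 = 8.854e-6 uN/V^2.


Step 1: Parameters: n=200, eps0=8.854e-6 uN/V^2, t=20 um, V=20 V, d=2 um
Step 2: V^2 = 400
Step 3: F = 200 * 8.854e-6 * 20 * 400 / 2
F = 7.083 uN


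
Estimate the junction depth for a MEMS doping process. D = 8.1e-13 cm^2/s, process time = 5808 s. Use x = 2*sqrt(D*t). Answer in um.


Step 1: Compute D*t = 8.1e-13 * 5808 = 4.70448e-09 cm^2
Step 2: sqrt(D*t) = 6.85892e-05 cm
Step 3: x = 2 * 6.85892e-05 cm = 1.371784e-04 cm
Step 4: Convert to um (1 cm = 1e4 um): x = 1.372 um


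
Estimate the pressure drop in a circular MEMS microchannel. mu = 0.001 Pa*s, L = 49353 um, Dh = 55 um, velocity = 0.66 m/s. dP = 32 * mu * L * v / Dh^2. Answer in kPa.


Step 1: Convert to SI: L = 49353e-6 m, Dh = 55e-6 m
Step 2: dP = 32 * 0.001 * 49353e-6 * 0.66 / (55e-6)^2
Step 3: dP = 344573.67 Pa
Step 4: Convert to kPa: dP = 344.57 kPa


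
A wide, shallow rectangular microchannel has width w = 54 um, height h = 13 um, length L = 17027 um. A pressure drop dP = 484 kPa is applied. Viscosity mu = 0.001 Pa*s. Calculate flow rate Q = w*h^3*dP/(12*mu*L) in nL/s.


Step 1: Convert all dimensions to SI (meters).
w = 54e-6 m, h = 13e-6 m, L = 17027e-6 m, dP = 484e3 Pa
Step 2: Q = w * h^3 * dP / (12 * mu * L)
Q = 54e-6 * (13e-6)^3 * 484e3 / (12 * 0.001 * 17027e-6) = 2.8102813e-10 m^3/s
Step 3: Convert Q from m^3/s to nL/s (1 m^3 = 1e12 nL, so multiply by 1e12).
Q = 281.028 nL/s


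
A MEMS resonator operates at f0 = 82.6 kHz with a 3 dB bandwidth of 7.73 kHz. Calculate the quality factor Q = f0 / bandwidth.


Step 1: Q = f0 / bandwidth
Step 2: Q = 82.6 / 7.73
Q = 10.7


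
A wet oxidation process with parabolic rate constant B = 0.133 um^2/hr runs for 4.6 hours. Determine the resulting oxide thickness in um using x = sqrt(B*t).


Step 1: Compute B*t = 0.133 * 4.6 = 0.6118
Step 2: x = sqrt(0.6118)
x = 0.782 um


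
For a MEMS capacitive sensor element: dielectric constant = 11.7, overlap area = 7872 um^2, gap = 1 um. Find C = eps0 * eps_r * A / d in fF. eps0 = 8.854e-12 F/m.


Step 1: Convert area to m^2: A = 7872e-12 m^2
Step 2: Convert gap to m: d = 1e-6 m
Step 3: C = eps0 * eps_r * A / d
C = 8.854e-12 * 11.7 * 7872e-12 / 1e-6
Step 4: Convert to fF (multiply by 1e15).
C = 815.47 fF


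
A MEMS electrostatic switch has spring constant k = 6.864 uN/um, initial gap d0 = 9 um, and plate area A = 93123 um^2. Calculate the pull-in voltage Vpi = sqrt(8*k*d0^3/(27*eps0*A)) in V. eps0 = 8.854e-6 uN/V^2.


Step 1: Compute numerator: 8 * k * d0^3 = 8 * 6.864 * 9^3 = 40030.848
Step 2: Compute denominator: 27 * eps0 * A = 27 * 8.854e-6 * 93123 = 22.261798
Step 3: Vpi = sqrt(40030.848 / 22.261798)
Vpi = 42.41 V


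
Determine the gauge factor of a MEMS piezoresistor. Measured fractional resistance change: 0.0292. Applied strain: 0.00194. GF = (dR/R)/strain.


Step 1: Identify values.
dR/R = 0.0292, strain = 0.00194
Step 2: GF = (dR/R) / strain = 0.0292 / 0.00194
GF = 15.1


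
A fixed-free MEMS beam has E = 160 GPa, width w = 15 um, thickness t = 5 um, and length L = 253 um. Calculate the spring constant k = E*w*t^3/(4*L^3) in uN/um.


Step 1: Convert E to consistent units (1 GPa = 1000 uN/um^2).
E = 160 GPa = 160000 uN/um^2
Step 2: Compute t^3 = 5^3 = 125
Step 3: Compute L^3 = 253^3 = 16194277
Step 4: k = 160000 * 15 * 125 / (4 * 16194277)
k = 4.6313 uN/um


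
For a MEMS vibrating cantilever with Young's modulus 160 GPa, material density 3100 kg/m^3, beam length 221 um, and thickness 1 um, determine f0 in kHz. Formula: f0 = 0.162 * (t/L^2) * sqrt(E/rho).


Step 1: Convert units to SI.
t_SI = 1e-6 m, L_SI = 221e-6 m
Step 2: Calculate sqrt(E/rho).
sqrt(160e9 / 3100) = 7184.21 m/s
Step 3: Compute f0.
f0 = 0.162 * 1e-6 / (221e-6)^2 * 7184.21 = 23829.2 Hz = 23.83 kHz


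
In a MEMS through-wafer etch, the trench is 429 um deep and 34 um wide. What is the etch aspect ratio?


Step 1: AR = depth / width
Step 2: AR = 429 / 34
AR = 12.6


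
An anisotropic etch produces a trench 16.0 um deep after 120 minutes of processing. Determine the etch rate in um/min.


Step 1: Etch rate = depth / time
Step 2: rate = 16.0 / 120
rate = 0.133 um/min


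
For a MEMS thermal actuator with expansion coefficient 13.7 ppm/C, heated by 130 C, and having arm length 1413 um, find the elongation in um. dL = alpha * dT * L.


Step 1: Convert CTE: alpha = 13.7 ppm/C = 13.7e-6 /C
Step 2: dL = 13.7e-6 * 130 * 1413
dL = 2.5166 um


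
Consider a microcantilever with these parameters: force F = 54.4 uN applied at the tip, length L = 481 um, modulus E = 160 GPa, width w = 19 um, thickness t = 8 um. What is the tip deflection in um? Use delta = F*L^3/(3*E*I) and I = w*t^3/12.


Step 1: Calculate the second moment of area.
I = w * t^3 / 12 = 19 * 8^3 / 12 = 810.6667 um^4
Step 2: Convert E to consistent units (1 GPa = 1000 uN/um^2).
E = 160 GPa = 160000 uN/um^2
Step 3: Calculate tip deflection.
delta = F * L^3 / (3 * E * I)
delta = 54.4 * 481^3 / (3 * 160000 * 810.6667)
delta = 15.5579 um


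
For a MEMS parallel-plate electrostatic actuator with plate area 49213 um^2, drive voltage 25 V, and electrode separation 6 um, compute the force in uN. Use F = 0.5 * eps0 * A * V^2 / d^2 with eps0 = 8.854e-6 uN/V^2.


Step 1: Identify parameters.
eps0 = 8.854e-6 uN/V^2, A = 49213 um^2, V = 25 V, d = 6 um
Step 2: Compute V^2 = 25^2 = 625
Step 3: Compute d^2 = 6^2 = 36
Step 4: F = 0.5 * 8.854e-6 * 49213 * 625 / 36
F = 3.782 uN


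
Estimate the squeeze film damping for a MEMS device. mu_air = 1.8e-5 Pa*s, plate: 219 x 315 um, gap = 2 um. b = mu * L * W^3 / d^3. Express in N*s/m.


Step 1: Convert to SI.
L = 219e-6 m, W = 315e-6 m, d = 2e-6 m
Step 2: W^3 = (315e-6)^3 = 3.13e-11 m^3
Step 3: d^3 = (2e-6)^3 = 8.00e-18 m^3
Step 4: b = 1.8e-5 * 219e-6 * 3.13e-11 / 8.00e-18
b = 1.54e-02 N*s/m


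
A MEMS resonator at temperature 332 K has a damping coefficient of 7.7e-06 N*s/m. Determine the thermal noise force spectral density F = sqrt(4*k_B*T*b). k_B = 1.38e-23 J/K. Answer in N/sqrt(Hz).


Step 1: Compute 4 * k_B * T * b
= 4 * 1.38e-23 * 332 * 7.7e-06
= 1.4111e-25 N^2/Hz
Step 2: F_noise = sqrt(1.4111e-25)
F_noise = 3.76e-13 N/sqrt(Hz)


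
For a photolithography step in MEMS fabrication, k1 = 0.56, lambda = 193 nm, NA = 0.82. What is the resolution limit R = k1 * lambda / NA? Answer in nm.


Step 1: Identify values: k1 = 0.56, lambda = 193 nm, NA = 0.82
Step 2: R = k1 * lambda / NA
R = 0.56 * 193 / 0.82
R = 131.8 nm


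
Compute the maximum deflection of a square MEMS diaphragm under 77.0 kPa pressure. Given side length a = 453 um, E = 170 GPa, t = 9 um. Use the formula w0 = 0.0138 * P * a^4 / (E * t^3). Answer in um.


Step 1: Convert pressure to compatible units (E is in GPa, so P in GPa).
P = 77.0 kPa = 77.0e-6 GPa
Step 2: Compute numerator: 0.0138 * P * a^4.
a^4 = 453^4 = 42110733681
numerator = 0.0138 * 77.0e-6 * 42110733681 = 4.47469e+04
Step 3: Compute denominator: E * t^3 = 170 * 9^3 = 123930
Step 4: w0 = numerator / denominator = 4.47469e+04 / 123930 = 0.3611 um


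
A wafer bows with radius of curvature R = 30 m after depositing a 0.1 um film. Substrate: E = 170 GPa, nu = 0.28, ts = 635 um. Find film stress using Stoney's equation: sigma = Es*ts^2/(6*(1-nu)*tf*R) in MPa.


Step 1: Compute numerator: Es * ts^2 = 170 * 635^2 = 68548250 (GPa*um^2)
Step 2: Compute denominator (R in um): 6*(1-nu)*tf*R = 6*0.72*0.1*30e6 = 12960000.0 (um^2)
Step 3: sigma (GPa) = 68548250 / 12960000.0 = 5.289217e+00 GPa
Step 4: Convert to MPa (x1000): sigma = 5289.2 MPa


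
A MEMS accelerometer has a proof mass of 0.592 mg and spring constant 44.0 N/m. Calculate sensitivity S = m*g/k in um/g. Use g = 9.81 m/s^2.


Step 1: Convert mass: m = 0.592 mg = 5.92e-07 kg
Step 2: S = m * g / k = 5.92e-07 * 9.81 / 44.0
Step 3: S = 1.32e-07 m/g
Step 4: Convert to um/g: S = 0.132 um/g


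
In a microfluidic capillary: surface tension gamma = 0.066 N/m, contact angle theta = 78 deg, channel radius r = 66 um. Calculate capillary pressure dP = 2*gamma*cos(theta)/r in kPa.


Step 1: cos(78 deg) = 0.2079
Step 2: Convert r to m: r = 66e-6 m
Step 3: dP = 2 * 0.066 * 0.2079 / 66e-6 = 415.8 Pa
Step 4: Convert Pa to kPa (divide by 1000).
dP = 0.42 kPa


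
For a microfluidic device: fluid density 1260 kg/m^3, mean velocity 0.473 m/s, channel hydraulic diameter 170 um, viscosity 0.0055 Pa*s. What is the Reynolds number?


Step 1: Convert Dh to meters: Dh = 170e-6 m
Step 2: Re = rho * v * Dh / mu
Re = 1260 * 0.473 * 170e-6 / 0.0055
Re = 18.421


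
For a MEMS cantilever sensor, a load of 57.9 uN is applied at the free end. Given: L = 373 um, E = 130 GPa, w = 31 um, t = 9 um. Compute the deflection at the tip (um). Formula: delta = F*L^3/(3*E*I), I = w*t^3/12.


Step 1: Calculate the second moment of area.
I = w * t^3 / 12 = 31 * 9^3 / 12 = 1883.25 um^4
Step 2: Convert E to consistent units (1 GPa = 1000 uN/um^2).
E = 130 GPa = 130000 uN/um^2
Step 3: Calculate tip deflection.
delta = F * L^3 / (3 * E * I)
delta = 57.9 * 373^3 / (3 * 130000 * 1883.25)
delta = 4.091 um


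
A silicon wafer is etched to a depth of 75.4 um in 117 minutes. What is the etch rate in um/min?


Step 1: Etch rate = depth / time
Step 2: rate = 75.4 / 117
rate = 0.644 um/min


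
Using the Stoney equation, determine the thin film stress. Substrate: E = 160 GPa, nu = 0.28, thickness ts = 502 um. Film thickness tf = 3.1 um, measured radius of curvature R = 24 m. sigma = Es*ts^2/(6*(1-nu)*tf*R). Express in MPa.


Step 1: Compute numerator: Es * ts^2 = 160 * 502^2 = 40320640 (GPa*um^2)
Step 2: Compute denominator (R in um): 6*(1-nu)*tf*R = 6*0.72*3.1*24e6 = 321408000.0 (um^2)
Step 3: sigma (GPa) = 40320640 / 321408000.0 = 1.2545e-01 GPa
Step 4: Convert to MPa (x1000): sigma = 125.5 MPa


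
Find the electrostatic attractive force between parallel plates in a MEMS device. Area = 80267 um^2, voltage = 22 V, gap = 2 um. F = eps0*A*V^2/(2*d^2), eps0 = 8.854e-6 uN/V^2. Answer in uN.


Step 1: Identify parameters.
eps0 = 8.854e-6 uN/V^2, A = 80267 um^2, V = 22 V, d = 2 um
Step 2: Compute V^2 = 22^2 = 484
Step 3: Compute d^2 = 2^2 = 4
Step 4: F = 0.5 * 8.854e-6 * 80267 * 484 / 4
F = 42.996 uN


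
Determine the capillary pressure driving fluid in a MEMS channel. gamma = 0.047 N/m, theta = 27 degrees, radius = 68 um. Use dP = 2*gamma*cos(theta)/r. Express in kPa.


Step 1: cos(27 deg) = 0.891
Step 2: Convert r to m: r = 68e-6 m
Step 3: dP = 2 * 0.047 * 0.891 / 68e-6 = 1231.7 Pa
Step 4: Convert Pa to kPa (divide by 1000).
dP = 1.23 kPa


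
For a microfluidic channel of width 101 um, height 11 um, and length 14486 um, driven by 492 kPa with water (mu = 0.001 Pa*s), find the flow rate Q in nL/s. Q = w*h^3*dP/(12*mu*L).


Step 1: Convert all dimensions to SI (meters).
w = 101e-6 m, h = 11e-6 m, L = 14486e-6 m, dP = 492e3 Pa
Step 2: Q = w * h^3 * dP / (12 * mu * L)
Q = 101e-6 * (11e-6)^3 * 492e3 / (12 * 0.001 * 14486e-6) = 3.804826e-10 m^3/s
Step 3: Convert Q from m^3/s to nL/s (1 m^3 = 1e12 nL, so multiply by 1e12).
Q = 380.483 nL/s


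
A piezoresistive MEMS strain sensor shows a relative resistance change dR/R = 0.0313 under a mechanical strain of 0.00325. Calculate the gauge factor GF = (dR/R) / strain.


Step 1: Identify values.
dR/R = 0.0313, strain = 0.00325
Step 2: GF = (dR/R) / strain = 0.0313 / 0.00325
GF = 9.6


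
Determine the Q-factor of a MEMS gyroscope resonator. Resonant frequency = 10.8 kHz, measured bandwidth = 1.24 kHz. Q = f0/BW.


Step 1: Q = f0 / bandwidth
Step 2: Q = 10.8 / 1.24
Q = 8.7


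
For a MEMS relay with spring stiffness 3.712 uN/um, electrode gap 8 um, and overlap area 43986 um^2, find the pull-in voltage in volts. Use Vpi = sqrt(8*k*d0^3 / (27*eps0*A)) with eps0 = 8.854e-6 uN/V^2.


Step 1: Compute numerator: 8 * k * d0^3 = 8 * 3.712 * 8^3 = 15204.352
Step 2: Compute denominator: 27 * eps0 * A = 27 * 8.854e-6 * 43986 = 10.515205
Step 3: Vpi = sqrt(15204.352 / 10.515205)
Vpi = 38.03 V


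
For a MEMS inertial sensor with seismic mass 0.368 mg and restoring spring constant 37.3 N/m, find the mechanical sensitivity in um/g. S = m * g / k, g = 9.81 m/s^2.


Step 1: Convert mass: m = 0.368 mg = 3.68e-07 kg
Step 2: S = m * g / k = 3.68e-07 * 9.81 / 37.3
Step 3: S = 9.68e-08 m/g
Step 4: Convert to um/g: S = 0.097 um/g


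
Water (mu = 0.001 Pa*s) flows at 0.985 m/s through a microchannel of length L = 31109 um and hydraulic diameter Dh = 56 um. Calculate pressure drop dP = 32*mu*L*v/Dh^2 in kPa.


Step 1: Convert to SI: L = 31109e-6 m, Dh = 56e-6 m
Step 2: dP = 32 * 0.001 * 31109e-6 * 0.985 / (56e-6)^2
Step 3: dP = 312677.19 Pa
Step 4: Convert to kPa: dP = 312.68 kPa


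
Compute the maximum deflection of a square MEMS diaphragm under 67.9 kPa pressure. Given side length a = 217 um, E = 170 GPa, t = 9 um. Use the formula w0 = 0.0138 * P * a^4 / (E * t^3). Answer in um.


Step 1: Convert pressure to compatible units (E is in GPa, so P in GPa).
P = 67.9 kPa = 67.9e-6 GPa
Step 2: Compute numerator: 0.0138 * P * a^4.
a^4 = 217^4 = 2217373921
numerator = 0.0138 * 67.9e-6 * 2217373921 = 2.0777e+03
Step 3: Compute denominator: E * t^3 = 170 * 9^3 = 123930
Step 4: w0 = numerator / denominator = 2.0777e+03 / 123930 = 0.0168 um


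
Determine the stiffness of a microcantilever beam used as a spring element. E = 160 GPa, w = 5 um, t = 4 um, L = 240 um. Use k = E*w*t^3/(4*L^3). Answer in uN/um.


Step 1: Convert E to consistent units (1 GPa = 1000 uN/um^2).
E = 160 GPa = 160000 uN/um^2
Step 2: Compute t^3 = 4^3 = 64
Step 3: Compute L^3 = 240^3 = 13824000
Step 4: k = 160000 * 5 * 64 / (4 * 13824000)
k = 0.9259 uN/um


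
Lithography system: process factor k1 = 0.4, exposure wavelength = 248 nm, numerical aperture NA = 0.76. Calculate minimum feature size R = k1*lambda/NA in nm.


Step 1: Identify values: k1 = 0.4, lambda = 248 nm, NA = 0.76
Step 2: R = k1 * lambda / NA
R = 0.4 * 248 / 0.76
R = 130.5 nm


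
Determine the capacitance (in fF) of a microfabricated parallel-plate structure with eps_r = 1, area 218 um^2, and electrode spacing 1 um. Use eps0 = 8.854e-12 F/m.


Step 1: Convert area to m^2: A = 218e-12 m^2
Step 2: Convert gap to m: d = 1e-6 m
Step 3: C = eps0 * eps_r * A / d
C = 8.854e-12 * 1 * 218e-12 / 1e-6
Step 4: Convert to fF (multiply by 1e15).
C = 1.93 fF


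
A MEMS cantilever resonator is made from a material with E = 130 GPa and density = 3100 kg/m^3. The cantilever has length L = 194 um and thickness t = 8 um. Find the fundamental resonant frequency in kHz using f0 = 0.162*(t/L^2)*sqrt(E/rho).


Step 1: Convert units to SI.
t_SI = 8e-6 m, L_SI = 194e-6 m
Step 2: Calculate sqrt(E/rho).
sqrt(130e9 / 3100) = 6475.76 m/s
Step 3: Compute f0.
f0 = 0.162 * 8e-6 / (194e-6)^2 * 6475.76 = 222993.5 Hz = 222.99 kHz


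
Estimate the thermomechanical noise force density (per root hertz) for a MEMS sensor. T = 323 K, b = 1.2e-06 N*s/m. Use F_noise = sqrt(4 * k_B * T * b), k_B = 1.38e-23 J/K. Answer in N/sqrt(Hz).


Step 1: Compute 4 * k_B * T * b
= 4 * 1.38e-23 * 323 * 1.2e-06
= 2.1396e-26 N^2/Hz
Step 2: F_noise = sqrt(2.1396e-26)
F_noise = 1.46e-13 N/sqrt(Hz)


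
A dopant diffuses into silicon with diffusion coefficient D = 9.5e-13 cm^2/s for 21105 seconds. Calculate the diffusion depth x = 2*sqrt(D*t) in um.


Step 1: Compute D*t = 9.5e-13 * 21105 = 2.004975e-08 cm^2
Step 2: sqrt(D*t) = 1.41597e-04 cm
Step 3: x = 2 * 1.41597e-04 cm = 2.83194e-04 cm
Step 4: Convert to um (1 cm = 1e4 um): x = 2.832 um


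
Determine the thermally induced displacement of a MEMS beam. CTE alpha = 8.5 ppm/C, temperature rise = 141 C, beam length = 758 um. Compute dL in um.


Step 1: Convert CTE: alpha = 8.5 ppm/C = 8.5e-6 /C
Step 2: dL = 8.5e-6 * 141 * 758
dL = 0.9085 um


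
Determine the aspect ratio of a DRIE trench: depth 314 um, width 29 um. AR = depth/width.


Step 1: AR = depth / width
Step 2: AR = 314 / 29
AR = 10.8


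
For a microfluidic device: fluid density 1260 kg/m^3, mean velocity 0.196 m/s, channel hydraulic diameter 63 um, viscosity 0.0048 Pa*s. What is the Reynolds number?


Step 1: Convert Dh to meters: Dh = 63e-6 m
Step 2: Re = rho * v * Dh / mu
Re = 1260 * 0.196 * 63e-6 / 0.0048
Re = 3.241


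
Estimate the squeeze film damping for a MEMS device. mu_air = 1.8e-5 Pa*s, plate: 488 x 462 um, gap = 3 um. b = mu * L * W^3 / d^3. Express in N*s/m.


Step 1: Convert to SI.
L = 488e-6 m, W = 462e-6 m, d = 3e-6 m
Step 2: W^3 = (462e-6)^3 = 9.86e-11 m^3
Step 3: d^3 = (3e-6)^3 = 2.70e-17 m^3
Step 4: b = 1.8e-5 * 488e-6 * 9.86e-11 / 2.70e-17
b = 3.21e-02 N*s/m


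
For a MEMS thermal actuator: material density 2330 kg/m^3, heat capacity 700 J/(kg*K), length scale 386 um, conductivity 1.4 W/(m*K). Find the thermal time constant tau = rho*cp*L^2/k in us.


Step 1: Convert L to m: L = 386e-6 m
Step 2: L^2 = (386e-6)^2 = 1.48996e-07 m^2
Step 3: tau = 2330 * 700 * 1.48996e-07 / 1.4 = 1.7358034e-01 s
Step 4: Convert to microseconds (multiply by 1e6).
tau = 173580.34 us


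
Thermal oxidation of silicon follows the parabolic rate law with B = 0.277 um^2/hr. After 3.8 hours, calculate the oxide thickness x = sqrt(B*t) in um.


Step 1: Compute B*t = 0.277 * 3.8 = 1.0526
Step 2: x = sqrt(1.0526)
x = 1.026 um


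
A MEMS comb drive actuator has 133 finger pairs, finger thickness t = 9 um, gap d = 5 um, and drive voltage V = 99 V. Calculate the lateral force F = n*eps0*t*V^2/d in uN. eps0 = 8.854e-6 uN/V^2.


Step 1: Parameters: n=133, eps0=8.854e-6 uN/V^2, t=9 um, V=99 V, d=5 um
Step 2: V^2 = 9801
Step 3: F = 133 * 8.854e-6 * 9 * 9801 / 5
F = 20.775 uN


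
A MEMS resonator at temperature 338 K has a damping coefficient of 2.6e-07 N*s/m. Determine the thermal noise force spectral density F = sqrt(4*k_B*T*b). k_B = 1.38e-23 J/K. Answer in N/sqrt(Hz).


Step 1: Compute 4 * k_B * T * b
= 4 * 1.38e-23 * 338 * 2.6e-07
= 4.8510e-27 N^2/Hz
Step 2: F_noise = sqrt(4.8510e-27)
F_noise = 6.96e-14 N/sqrt(Hz)


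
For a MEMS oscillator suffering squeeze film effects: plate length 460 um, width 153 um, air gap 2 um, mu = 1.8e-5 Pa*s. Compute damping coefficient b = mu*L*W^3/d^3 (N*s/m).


Step 1: Convert to SI.
L = 460e-6 m, W = 153e-6 m, d = 2e-6 m
Step 2: W^3 = (153e-6)^3 = 3.58e-12 m^3
Step 3: d^3 = (2e-6)^3 = 8.00e-18 m^3
Step 4: b = 1.8e-5 * 460e-6 * 3.58e-12 / 8.00e-18
b = 3.71e-03 N*s/m


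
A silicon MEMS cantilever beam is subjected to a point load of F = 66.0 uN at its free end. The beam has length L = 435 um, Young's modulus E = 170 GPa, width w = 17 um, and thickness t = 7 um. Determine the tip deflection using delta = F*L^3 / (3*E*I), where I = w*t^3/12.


Step 1: Calculate the second moment of area.
I = w * t^3 / 12 = 17 * 7^3 / 12 = 485.9167 um^4
Step 2: Convert E to consistent units (1 GPa = 1000 uN/um^2).
E = 170 GPa = 170000 uN/um^2
Step 3: Calculate tip deflection.
delta = F * L^3 / (3 * E * I)
delta = 66.0 * 435^3 / (3 * 170000 * 485.9167)
delta = 21.922 um


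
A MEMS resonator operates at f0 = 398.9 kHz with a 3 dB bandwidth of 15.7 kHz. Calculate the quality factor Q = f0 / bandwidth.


Step 1: Q = f0 / bandwidth
Step 2: Q = 398.9 / 15.7
Q = 25.4


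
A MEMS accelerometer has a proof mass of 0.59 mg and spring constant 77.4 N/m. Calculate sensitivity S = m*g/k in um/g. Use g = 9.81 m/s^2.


Step 1: Convert mass: m = 0.59 mg = 5.90e-07 kg
Step 2: S = m * g / k = 5.90e-07 * 9.81 / 77.4
Step 3: S = 7.48e-08 m/g
Step 4: Convert to um/g: S = 0.075 um/g


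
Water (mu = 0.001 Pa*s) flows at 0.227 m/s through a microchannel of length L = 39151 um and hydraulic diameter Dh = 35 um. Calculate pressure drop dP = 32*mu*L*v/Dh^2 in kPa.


Step 1: Convert to SI: L = 39151e-6 m, Dh = 35e-6 m
Step 2: dP = 32 * 0.001 * 39151e-6 * 0.227 / (35e-6)^2
Step 3: dP = 232157.44 Pa
Step 4: Convert to kPa: dP = 232.16 kPa


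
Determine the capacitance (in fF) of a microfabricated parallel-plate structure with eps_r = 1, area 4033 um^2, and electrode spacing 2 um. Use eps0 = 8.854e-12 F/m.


Step 1: Convert area to m^2: A = 4033e-12 m^2
Step 2: Convert gap to m: d = 2e-6 m
Step 3: C = eps0 * eps_r * A / d
C = 8.854e-12 * 1 * 4033e-12 / 2e-6
Step 4: Convert to fF (multiply by 1e15).
C = 17.85 fF


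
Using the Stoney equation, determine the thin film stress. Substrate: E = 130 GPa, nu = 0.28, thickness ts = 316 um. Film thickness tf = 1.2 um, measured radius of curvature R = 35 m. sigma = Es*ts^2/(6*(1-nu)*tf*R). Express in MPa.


Step 1: Compute numerator: Es * ts^2 = 130 * 316^2 = 12981280 (GPa*um^2)
Step 2: Compute denominator (R in um): 6*(1-nu)*tf*R = 6*0.72*1.2*35e6 = 181440000.0 (um^2)
Step 3: sigma (GPa) = 12981280 / 181440000.0 = 7.1546e-02 GPa
Step 4: Convert to MPa (x1000): sigma = 71.5 MPa


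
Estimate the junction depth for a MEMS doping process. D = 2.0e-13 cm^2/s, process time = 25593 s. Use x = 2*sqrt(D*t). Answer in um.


Step 1: Compute D*t = 2.0e-13 * 25593 = 5.1186e-09 cm^2
Step 2: sqrt(D*t) = 7.15444e-05 cm
Step 3: x = 2 * 7.15444e-05 cm = 1.430888e-04 cm
Step 4: Convert to um (1 cm = 1e4 um): x = 1.431 um


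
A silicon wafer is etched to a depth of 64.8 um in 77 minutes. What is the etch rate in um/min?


Step 1: Etch rate = depth / time
Step 2: rate = 64.8 / 77
rate = 0.842 um/min


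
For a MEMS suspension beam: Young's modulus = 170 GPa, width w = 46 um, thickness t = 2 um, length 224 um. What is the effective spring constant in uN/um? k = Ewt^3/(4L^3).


Step 1: Convert E to consistent units (1 GPa = 1000 uN/um^2).
E = 170 GPa = 170000 uN/um^2
Step 2: Compute t^3 = 2^3 = 8
Step 3: Compute L^3 = 224^3 = 11239424
Step 4: k = 170000 * 46 * 8 / (4 * 11239424)
k = 1.3915 uN/um


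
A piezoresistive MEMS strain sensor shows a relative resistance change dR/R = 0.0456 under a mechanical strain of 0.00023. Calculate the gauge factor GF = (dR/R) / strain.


Step 1: Identify values.
dR/R = 0.0456, strain = 0.00023
Step 2: GF = (dR/R) / strain = 0.0456 / 0.00023
GF = 198.3


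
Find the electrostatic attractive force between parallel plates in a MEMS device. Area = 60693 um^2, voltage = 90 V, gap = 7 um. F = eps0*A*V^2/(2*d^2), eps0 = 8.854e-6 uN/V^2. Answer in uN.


Step 1: Identify parameters.
eps0 = 8.854e-6 uN/V^2, A = 60693 um^2, V = 90 V, d = 7 um
Step 2: Compute V^2 = 90^2 = 8100
Step 3: Compute d^2 = 7^2 = 49
Step 4: F = 0.5 * 8.854e-6 * 60693 * 8100 / 49
F = 44.416 uN


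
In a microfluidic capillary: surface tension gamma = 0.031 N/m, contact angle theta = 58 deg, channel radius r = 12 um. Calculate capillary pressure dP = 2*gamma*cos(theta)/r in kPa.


Step 1: cos(58 deg) = 0.5299
Step 2: Convert r to m: r = 12e-6 m
Step 3: dP = 2 * 0.031 * 0.5299 / 12e-6 = 2737.8 Pa
Step 4: Convert Pa to kPa (divide by 1000).
dP = 2.74 kPa


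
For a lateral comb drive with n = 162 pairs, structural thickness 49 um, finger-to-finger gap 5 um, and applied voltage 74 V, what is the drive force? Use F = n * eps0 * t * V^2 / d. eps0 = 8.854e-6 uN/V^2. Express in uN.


Step 1: Parameters: n=162, eps0=8.854e-6 uN/V^2, t=49 um, V=74 V, d=5 um
Step 2: V^2 = 5476
Step 3: F = 162 * 8.854e-6 * 49 * 5476 / 5
F = 76.974 uN


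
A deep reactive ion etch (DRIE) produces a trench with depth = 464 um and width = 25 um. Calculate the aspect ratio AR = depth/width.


Step 1: AR = depth / width
Step 2: AR = 464 / 25
AR = 18.6
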